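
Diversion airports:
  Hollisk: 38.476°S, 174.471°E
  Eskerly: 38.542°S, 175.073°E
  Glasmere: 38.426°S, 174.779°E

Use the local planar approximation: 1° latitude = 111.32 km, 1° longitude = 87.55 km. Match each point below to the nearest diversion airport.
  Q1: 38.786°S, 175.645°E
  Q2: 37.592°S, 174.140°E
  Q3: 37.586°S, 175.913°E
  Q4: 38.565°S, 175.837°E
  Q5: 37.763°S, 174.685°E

Q1 at 38.786°S, 175.645°E:
  Hollisk: √((0.310·111.32)² + (-1.174·87.55)²) = √(1190.88488 + 10564.48899) = 108.422 km
  Eskerly: √((0.244·111.32)² + (-0.572·87.55)²) = √(737.77859 + 2507.86618) = 56.971 km
  Glasmere: √((0.360·111.32)² + (-0.866·87.55)²) = √(1606.02166 + 5748.41461) = 85.758 km
  → nearest: Eskerly (56.971 km)
Q2 at 37.592°S, 174.140°E:
  Hollisk: √((-0.884·111.32)² + (0.331·87.55)²) = √(9683.91403 + 839.78534) = 102.585 km
  Eskerly: √((-0.950·111.32)² + (0.933·87.55)²) = √(11183.90852 + 6672.30036) = 133.627 km
  Glasmere: √((-0.834·111.32)² + (0.639·87.55)²) = √(8619.42900 + 3129.78149) = 108.394 km
  → nearest: Hollisk (102.585 km)
Q3 at 37.586°S, 175.913°E:
  Hollisk: √((-0.890·111.32)² + (-1.442·87.55)²) = √(9815.81600 + 15938.33026) = 160.481 km
  Eskerly: √((-0.956·111.32)² + (-0.840·87.55)²) = √(11325.62506 + 5408.42576) = 129.360 km
  Glasmere: √((-0.840·111.32)² + (-1.134·87.55)²) = √(8743.89568 + 9856.85595) = 136.385 km
  → nearest: Eskerly (129.360 km)
Q4 at 38.565°S, 175.837°E:
  Hollisk: √((0.089·111.32)² + (-1.366·87.55)²) = √(98.15816 + 14302.55740) = 120.003 km
  Eskerly: √((0.023·111.32)² + (-0.764·87.55)²) = √(6.55544 + 4474.03130) = 66.937 km
  Glasmere: √((0.139·111.32)² + (-1.058·87.55)²) = √(239.42858 + 8579.92786) = 93.911 km
  → nearest: Eskerly (66.937 km)
Q5 at 37.763°S, 174.685°E:
  Hollisk: √((-0.713·111.32)² + (-0.214·87.55)²) = √(6299.78104 + 351.02645) = 81.552 km
  Eskerly: √((-0.779·111.32)² + (0.388·87.55)²) = √(7520.06009 + 1153.92014) = 93.134 km
  Glasmere: √((-0.663·111.32)² + (0.094·87.55)²) = √(5447.20164 + 67.72796) = 74.263 km
  → nearest: Glasmere (74.263 km)

Q1→Eskerly; Q2→Hollisk; Q3→Eskerly; Q4→Eskerly; Q5→Glasmere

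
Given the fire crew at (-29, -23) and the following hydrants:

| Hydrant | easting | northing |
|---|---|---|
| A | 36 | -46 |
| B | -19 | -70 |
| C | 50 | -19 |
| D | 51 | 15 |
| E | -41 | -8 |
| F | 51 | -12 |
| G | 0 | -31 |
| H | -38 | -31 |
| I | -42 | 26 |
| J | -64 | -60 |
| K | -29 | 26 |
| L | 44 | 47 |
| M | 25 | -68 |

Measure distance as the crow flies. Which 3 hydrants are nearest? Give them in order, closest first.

H, E, G

Distances from (-29, -23):
A: 68.9
B: 48.1
C: 79.1
D: 88.6
E: 19.2
F: 80.8
G: 30.1
H: 12.0
I: 50.7
J: 50.9
K: 49.0
L: 101.1
M: 70.3
Sorted: H (12.0) < E (19.2) < G (30.1) < B (48.1) < K (49.0) < …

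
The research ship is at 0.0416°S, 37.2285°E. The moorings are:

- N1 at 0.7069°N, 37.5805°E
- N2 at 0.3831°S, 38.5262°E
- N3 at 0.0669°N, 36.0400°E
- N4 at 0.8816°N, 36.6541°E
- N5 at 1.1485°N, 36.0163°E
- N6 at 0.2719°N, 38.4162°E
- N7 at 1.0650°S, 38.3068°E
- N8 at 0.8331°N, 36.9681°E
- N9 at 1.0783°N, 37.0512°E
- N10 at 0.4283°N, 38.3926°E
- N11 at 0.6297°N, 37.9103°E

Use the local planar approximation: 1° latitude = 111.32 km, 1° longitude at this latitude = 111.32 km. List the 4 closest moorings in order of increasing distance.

N1, N8, N11, N4

Distances from 0.0416°S, 37.2285°E:
N1: 92.0769 km
N2: 149.3783 km
N3: 132.8540 km
N4: 121.0389 km
N5: 189.1054 km
N6: 136.7431 km
N7: 165.4920 km
N8: 101.5949 km
N9: 126.2200 km
N10: 139.7469 km
N11: 106.5126 km
Sorted: N1 (92.0769 km) < N8 (101.5949 km) < N11 (106.5126 km) < N4 (121.0389 km) < N9 (126.2200 km) < N3 (132.8540 km) < …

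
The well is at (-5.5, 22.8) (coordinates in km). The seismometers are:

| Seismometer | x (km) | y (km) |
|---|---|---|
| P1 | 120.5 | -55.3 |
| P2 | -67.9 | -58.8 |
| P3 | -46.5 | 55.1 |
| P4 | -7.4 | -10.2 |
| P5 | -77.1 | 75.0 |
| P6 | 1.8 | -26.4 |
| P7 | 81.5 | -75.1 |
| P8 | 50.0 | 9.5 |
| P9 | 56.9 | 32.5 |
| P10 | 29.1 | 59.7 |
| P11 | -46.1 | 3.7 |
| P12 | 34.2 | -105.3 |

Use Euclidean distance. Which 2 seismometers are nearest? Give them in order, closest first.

P4, P11

Distances from (-5.5, 22.8):
P1: √((126.0)² + (-78.1)²) = √(15876.000 + 6099.610) = 148.2 km
P2: √((-62.4)² + (-81.6)²) = √(3893.760 + 6658.560) = 102.7 km
P3: √((-41.0)² + (32.3)²) = √(1681.000 + 1043.290) = 52.2 km
P4: √((-1.9)² + (-33.0)²) = √(3.610 + 1089.000) = 33.1 km
P5: √((-71.6)² + (52.2)²) = √(5126.560 + 2724.840) = 88.6 km
P6: √((7.3)² + (-49.2)²) = √(53.290 + 2420.640) = 49.7 km
P7: √((87.0)² + (-97.9)²) = √(7569.000 + 9584.410) = 131.0 km
P8: √((55.5)² + (-13.3)²) = √(3080.250 + 176.890) = 57.1 km
P9: √((62.4)² + (9.7)²) = √(3893.760 + 94.090) = 63.1 km
P10: √((34.6)² + (36.9)²) = √(1197.160 + 1361.610) = 50.6 km
P11: √((-40.6)² + (-19.1)²) = √(1648.360 + 364.810) = 44.9 km
P12: √((39.7)² + (-128.1)²) = √(1576.090 + 16409.610) = 134.1 km
Sorted: P4 (33.1 km) < P11 (44.9 km) < P6 (49.7 km) < P10 (50.6 km) < …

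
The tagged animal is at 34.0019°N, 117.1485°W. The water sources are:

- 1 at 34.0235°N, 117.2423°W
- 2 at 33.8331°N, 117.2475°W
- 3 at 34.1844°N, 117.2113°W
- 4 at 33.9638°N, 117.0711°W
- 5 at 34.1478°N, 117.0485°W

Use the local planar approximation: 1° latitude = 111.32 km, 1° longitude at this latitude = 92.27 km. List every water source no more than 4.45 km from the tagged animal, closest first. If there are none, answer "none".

Distances from 34.0019°N, 117.1485°W:
1: √((0.0216·111.32)² + (-0.0938·92.27)²) = √(5.781678 + 74.907744) = 8.9827 km
2: √((-0.1688·111.32)² + (-0.0990·92.27)²) = √(353.094766 + 83.443292) = 20.8935 km
3: √((0.1825·111.32)² + (-0.0628·92.27)²) = √(412.735793 + 33.576879) = 21.1261 km
4: √((-0.0381·111.32)² + (0.0774·92.27)²) = √(17.988558 + 51.003850) = 8.3062 km
5: √((0.1459·111.32)² + (0.1000·92.27)²) = √(263.789181 + 85.137529) = 18.6796 km
Threshold 4.45 km: none within range.

none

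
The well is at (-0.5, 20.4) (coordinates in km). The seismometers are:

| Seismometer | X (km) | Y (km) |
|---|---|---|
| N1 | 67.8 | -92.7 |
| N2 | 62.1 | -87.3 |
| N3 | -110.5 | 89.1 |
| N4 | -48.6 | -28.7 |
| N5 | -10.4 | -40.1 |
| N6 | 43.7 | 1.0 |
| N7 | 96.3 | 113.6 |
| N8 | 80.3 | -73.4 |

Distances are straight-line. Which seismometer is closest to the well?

Distances from (-0.5, 20.4):
N1: 132.1 km
N2: 124.6 km
N3: 129.7 km
N4: 68.7 km
N5: 61.3 km
N6: 48.3 km
N7: 134.4 km
N8: 123.8 km
Minimum: N6 at 48.3 km.

N6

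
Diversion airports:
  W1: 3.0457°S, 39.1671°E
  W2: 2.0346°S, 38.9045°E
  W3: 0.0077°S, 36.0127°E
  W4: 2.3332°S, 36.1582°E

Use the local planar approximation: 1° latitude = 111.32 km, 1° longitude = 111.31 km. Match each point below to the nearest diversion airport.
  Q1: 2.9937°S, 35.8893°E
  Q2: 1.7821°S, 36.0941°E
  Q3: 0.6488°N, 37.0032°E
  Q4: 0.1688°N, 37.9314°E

Q1→W4; Q2→W4; Q3→W3; Q4→W3

Q1 at 2.9937°S, 35.8893°E:
  W1: √((-0.0520·111.32)² + (3.2778·111.31)²) = √(33.508353 + 133116.922068) = 364.8978 km
  W2: √((0.9591·111.32)² + (3.0152·111.31)²) = √(11399.194851 + 112642.067815) = 352.1949 km
  W3: √((2.9860·111.32)² + (0.1234·111.31)²) = √(110490.770498 + 188.668191) = 332.6852 km
  W4: √((0.6605·111.32)² + (0.2689·111.31)²) = √(5406.199141 + 895.880265) = 79.3856 km
  → nearest: W4 (79.3856 km)
Q2 at 1.7821°S, 36.0941°E:
  W1: √((-1.2636·111.32)² + (3.0730·111.31)²) = √(19786.347392 + 117002.054015) = 369.8492 km
  W2: √((-0.2525·111.32)² + (2.8104·111.31)²) = √(790.076529 + 97859.871031) = 314.0859 km
  W3: √((1.7744·111.32)² + (-0.0814·111.31)²) = √(39016.602847 + 82.095088) = 197.7339 km
  W4: √((-0.5511·111.32)² + (0.0641·111.31)²) = √(3763.632563 + 50.907811) = 61.7620 km
  → nearest: W4 (61.7620 km)
Q3 at 0.6488°N, 37.0032°E:
  W1: √((-3.6945·111.32)² + (2.1639·111.31)²) = √(169144.444123 + 58015.326313) = 476.6128 km
  W2: √((-2.6834·111.32)² + (1.9013·111.31)²) = √(89231.301230 + 44788.824245) = 366.0876 km
  W3: √((-0.6565·111.32)² + (-0.9905·111.31)²) = √(5340.917335 + 12155.625884) = 132.2745 km
  W4: √((-2.9820·111.32)² + (-0.8450·111.31)²) = √(110194.945275 + 8846.709843) = 345.0241 km
  → nearest: W3 (132.2745 km)
Q4 at 0.1688°N, 37.9314°E:
  W1: √((-3.2145·111.32)² + (1.2357·111.31)²) = √(128048.134439 + 18918.838020) = 383.3627 km
  W2: √((-2.2034·111.32)² + (0.9731·111.31)²) = √(60163.498919 + 11732.304081) = 268.1339 km
  W3: √((-0.1765·111.32)² + (-1.9187·111.31)²) = √(386.043118 + 45612.357189) = 214.4724 km
  W4: √((-2.5020·111.32)² + (-1.7732·111.31)²) = √(77574.860993 + 38956.847992) = 341.3674 km
  → nearest: W3 (214.4724 km)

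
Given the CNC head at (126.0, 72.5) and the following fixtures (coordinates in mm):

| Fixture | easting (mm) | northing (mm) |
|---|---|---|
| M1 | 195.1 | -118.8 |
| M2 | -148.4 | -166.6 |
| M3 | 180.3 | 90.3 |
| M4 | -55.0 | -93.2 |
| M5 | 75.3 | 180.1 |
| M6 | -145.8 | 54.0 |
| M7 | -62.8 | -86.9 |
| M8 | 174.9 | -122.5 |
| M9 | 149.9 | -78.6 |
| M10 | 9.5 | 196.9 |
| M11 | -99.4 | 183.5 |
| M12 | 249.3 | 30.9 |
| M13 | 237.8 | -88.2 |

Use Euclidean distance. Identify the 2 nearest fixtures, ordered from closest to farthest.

Distances from (126.0, 72.5):
M1: 203.4 mm
M2: 364.0 mm
M3: 57.1 mm
M4: 245.4 mm
M5: 118.9 mm
M6: 272.4 mm
M7: 247.1 mm
M8: 201.0 mm
M9: 153.0 mm
M10: 170.4 mm
M11: 251.2 mm
M12: 130.1 mm
M13: 195.8 mm
Sorted: M3 (57.1 mm) < M5 (118.9 mm) < M12 (130.1 mm) < M9 (153.0 mm) < …

M3, M5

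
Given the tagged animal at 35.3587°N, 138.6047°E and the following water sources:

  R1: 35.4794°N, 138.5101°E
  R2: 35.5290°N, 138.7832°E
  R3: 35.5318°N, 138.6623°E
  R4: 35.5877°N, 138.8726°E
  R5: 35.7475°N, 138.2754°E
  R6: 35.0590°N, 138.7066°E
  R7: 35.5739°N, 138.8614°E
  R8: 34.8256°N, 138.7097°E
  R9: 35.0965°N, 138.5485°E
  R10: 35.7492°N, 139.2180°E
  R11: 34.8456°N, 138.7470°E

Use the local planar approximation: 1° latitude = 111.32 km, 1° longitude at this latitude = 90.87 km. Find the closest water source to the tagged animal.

R1

Distances from 35.3587°N, 138.6047°E:
R1: 15.9509 km
R2: 24.9499 km
R3: 19.9677 km
R4: 35.2490 km
R5: 52.6182 km
R6: 34.6238 km
R7: 33.4367 km
R8: 60.1068 km
R9: 29.6315 km
R10: 70.6794 km
R11: 58.5637 km
Minimum: R1 at 15.9509 km.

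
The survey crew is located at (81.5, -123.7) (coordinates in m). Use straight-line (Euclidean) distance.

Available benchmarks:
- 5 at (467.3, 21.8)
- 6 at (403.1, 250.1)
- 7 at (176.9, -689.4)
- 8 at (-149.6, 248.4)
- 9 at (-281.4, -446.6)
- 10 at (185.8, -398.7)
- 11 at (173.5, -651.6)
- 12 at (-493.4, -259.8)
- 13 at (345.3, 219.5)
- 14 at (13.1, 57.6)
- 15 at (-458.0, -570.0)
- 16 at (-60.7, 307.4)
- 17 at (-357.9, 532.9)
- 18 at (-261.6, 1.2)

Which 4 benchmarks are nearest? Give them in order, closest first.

14, 10, 18, 5

Distances from (81.5, -123.7):
5: 412.3 m
6: 493.1 m
7: 573.7 m
8: 438.0 m
9: 485.8 m
10: 294.1 m
11: 535.9 m
12: 590.8 m
13: 432.9 m
14: 193.8 m
15: 700.2 m
16: 453.9 m
17: 790.1 m
18: 365.1 m
Sorted: 14 (193.8 m) < 10 (294.1 m) < 18 (365.1 m) < 5 (412.3 m) < 13 (432.9 m) < 8 (438.0 m) < …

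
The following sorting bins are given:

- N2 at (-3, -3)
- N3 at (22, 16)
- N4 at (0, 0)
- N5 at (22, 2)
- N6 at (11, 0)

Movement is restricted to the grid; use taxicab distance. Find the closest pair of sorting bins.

Pairwise distances:
N2–N4: |3| + |3| = 3 + 3 = 6
N4–N6: |11| + |0| = 11 + 0 = 11
N5–N6: |-11| + |-2| = 11 + 2 = 13
N3–N5: |0| + |-14| = 0 + 14 = 14
N2–N6: |14| + |3| = 14 + 3 = 17
N4–N5: |22| + |2| = 22 + 2 = 24
N3–N6: |-11| + |-16| = 11 + 16 = 27
N2–N5: |25| + |5| = 25 + 5 = 30
N3–N4: |-22| + |-16| = 22 + 16 = 38
N2–N3: |25| + |19| = 25 + 19 = 44
Closest pair: N2–N4 at 6.

N2 and N4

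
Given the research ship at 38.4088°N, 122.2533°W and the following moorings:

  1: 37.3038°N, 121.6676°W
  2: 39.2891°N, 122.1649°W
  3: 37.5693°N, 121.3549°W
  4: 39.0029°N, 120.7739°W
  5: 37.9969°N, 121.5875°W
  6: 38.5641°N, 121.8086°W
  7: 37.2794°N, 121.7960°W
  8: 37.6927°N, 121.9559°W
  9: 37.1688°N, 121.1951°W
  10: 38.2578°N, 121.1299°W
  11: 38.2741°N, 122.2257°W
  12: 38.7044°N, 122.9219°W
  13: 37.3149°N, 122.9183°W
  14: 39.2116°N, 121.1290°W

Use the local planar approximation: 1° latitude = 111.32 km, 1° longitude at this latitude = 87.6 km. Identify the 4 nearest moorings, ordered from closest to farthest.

Distances from 38.4088°N, 122.2533°W:
1: 133.2800 km
2: 98.3005 km
3: 122.1767 km
4: 145.4952 km
5: 74.1901 km
6: 42.6195 km
7: 131.9526 km
8: 83.8654 km
9: 166.2743 km
10: 99.8351 km
11: 15.1885 km
12: 67.1803 km
13: 134.9896 km
14: 132.9910 km
Sorted: 11 (15.1885 km) < 6 (42.6195 km) < 12 (67.1803 km) < 5 (74.1901 km) < 8 (83.8654 km) < 2 (98.3005 km) < …

11, 6, 12, 5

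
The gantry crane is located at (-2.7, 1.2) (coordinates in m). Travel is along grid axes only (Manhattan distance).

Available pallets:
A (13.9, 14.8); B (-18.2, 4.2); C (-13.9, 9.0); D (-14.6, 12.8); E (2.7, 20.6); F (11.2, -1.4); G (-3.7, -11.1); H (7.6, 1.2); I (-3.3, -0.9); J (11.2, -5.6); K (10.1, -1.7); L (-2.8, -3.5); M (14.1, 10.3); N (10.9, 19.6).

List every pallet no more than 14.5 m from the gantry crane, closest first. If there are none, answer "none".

Distances from (-2.7, 1.2):
A: |16.6| + |13.6| = 16.6 + 13.6 = 30.2 m
B: |-15.5| + |3.0| = 15.5 + 3.0 = 18.5 m
C: |-11.2| + |7.8| = 11.2 + 7.8 = 19.0 m
D: |-11.9| + |11.6| = 11.9 + 11.6 = 23.5 m
E: |5.4| + |19.4| = 5.4 + 19.4 = 24.8 m
F: |13.9| + |-2.6| = 13.9 + 2.6 = 16.5 m
G: |-1.0| + |-12.3| = 1.0 + 12.3 = 13.3 m
H: |10.3| + |0.0| = 10.3 + 0.0 = 10.3 m
I: |-0.6| + |-2.1| = 0.6 + 2.1 = 2.7 m
J: |13.9| + |-6.8| = 13.9 + 6.8 = 20.7 m
K: |12.8| + |-2.9| = 12.8 + 2.9 = 15.7 m
L: |-0.1| + |-4.7| = 0.1 + 4.7 = 4.8 m
M: |16.8| + |9.1| = 16.8 + 9.1 = 25.9 m
N: |13.6| + |18.4| = 13.6 + 18.4 = 32.0 m
Threshold 14.5 m: I (2.7 m), L (4.8 m), H (10.3 m), G (13.3 m) are within range.

I, L, H, G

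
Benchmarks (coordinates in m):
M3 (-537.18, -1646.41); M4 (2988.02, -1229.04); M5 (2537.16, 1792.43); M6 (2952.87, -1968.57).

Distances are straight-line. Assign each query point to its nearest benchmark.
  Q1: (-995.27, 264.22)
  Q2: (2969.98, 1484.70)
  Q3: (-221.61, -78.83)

Q1→M3; Q2→M5; Q3→M3

Q1 at (-995.27, 264.22):
  M3: √((458.09)² + (-1910.63)²) = √(209846.4481 + 3650506.9969) = 1964.78 m
  M4: √((3983.29)² + (-1493.26)²) = √(15866599.2241 + 2229825.4276) = 4253.99 m
  M5: √((3532.43)² + (1528.21)²) = √(12478061.7049 + 2335425.8041) = 3848.83 m
  M6: √((3948.14)² + (-2232.79)²) = √(15587809.4596 + 4985351.1841) = 4535.76 m
  → nearest: M3 (1964.78 m)
Q2 at (2969.98, 1484.70):
  M3: √((-3507.16)² + (-3131.11)²) = √(12300171.2656 + 9803849.8321) = 4701.49 m
  M4: √((18.04)² + (-2713.74)²) = √(325.4416 + 7364384.7876) = 2713.80 m
  M5: √((-432.82)² + (307.73)²) = √(187333.1524 + 94697.7529) = 531.07 m
  M6: √((-17.11)² + (-3453.27)²) = √(292.7521 + 11925073.6929) = 3453.31 m
  → nearest: M5 (531.07 m)
Q3 at (-221.61, -78.83):
  M3: √((-315.57)² + (-1567.58)²) = √(99584.4249 + 2457307.0564) = 1599.03 m
  M4: √((3209.63)² + (-1150.21)²) = √(10301724.7369 + 1322983.0441) = 3409.50 m
  M5: √((2758.77)² + (1871.26)²) = √(7610811.9129 + 3501613.9876) = 3333.53 m
  M6: √((3174.48)² + (-1889.74)²) = √(10077323.2704 + 3571117.2676) = 3694.38 m
  → nearest: M3 (1599.03 m)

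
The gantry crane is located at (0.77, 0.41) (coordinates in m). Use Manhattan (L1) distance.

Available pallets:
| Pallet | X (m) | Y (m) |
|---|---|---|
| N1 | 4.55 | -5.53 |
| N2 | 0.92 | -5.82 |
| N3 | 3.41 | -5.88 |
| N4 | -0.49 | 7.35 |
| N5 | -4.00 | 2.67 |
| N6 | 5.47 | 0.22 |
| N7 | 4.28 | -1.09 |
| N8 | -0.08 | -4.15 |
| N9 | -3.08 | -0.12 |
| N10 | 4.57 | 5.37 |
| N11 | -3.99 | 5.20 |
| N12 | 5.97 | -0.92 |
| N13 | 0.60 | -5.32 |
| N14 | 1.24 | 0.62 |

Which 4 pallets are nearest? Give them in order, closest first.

Distances from (0.77, 0.41):
N1: |3.78| + |-5.94| = 3.78 + 5.94 = 9.72 m
N2: |0.15| + |-6.23| = 0.15 + 6.23 = 6.38 m
N3: |2.64| + |-6.29| = 2.64 + 6.29 = 8.93 m
N4: |-1.26| + |6.94| = 1.26 + 6.94 = 8.20 m
N5: |-4.77| + |2.26| = 4.77 + 2.26 = 7.03 m
N6: |4.70| + |-0.19| = 4.70 + 0.19 = 4.89 m
N7: |3.51| + |-1.50| = 3.51 + 1.50 = 5.01 m
N8: |-0.85| + |-4.56| = 0.85 + 4.56 = 5.41 m
N9: |-3.85| + |-0.53| = 3.85 + 0.53 = 4.38 m
N10: |3.80| + |4.96| = 3.80 + 4.96 = 8.76 m
N11: |-4.76| + |4.79| = 4.76 + 4.79 = 9.55 m
N12: |5.20| + |-1.33| = 5.20 + 1.33 = 6.53 m
N13: |-0.17| + |-5.73| = 0.17 + 5.73 = 5.90 m
N14: |0.47| + |0.21| = 0.47 + 0.21 = 0.68 m
Sorted: N14 (0.68 m) < N9 (4.38 m) < N6 (4.89 m) < N7 (5.01 m) < N8 (5.41 m) < N13 (5.90 m) < …

N14, N9, N6, N7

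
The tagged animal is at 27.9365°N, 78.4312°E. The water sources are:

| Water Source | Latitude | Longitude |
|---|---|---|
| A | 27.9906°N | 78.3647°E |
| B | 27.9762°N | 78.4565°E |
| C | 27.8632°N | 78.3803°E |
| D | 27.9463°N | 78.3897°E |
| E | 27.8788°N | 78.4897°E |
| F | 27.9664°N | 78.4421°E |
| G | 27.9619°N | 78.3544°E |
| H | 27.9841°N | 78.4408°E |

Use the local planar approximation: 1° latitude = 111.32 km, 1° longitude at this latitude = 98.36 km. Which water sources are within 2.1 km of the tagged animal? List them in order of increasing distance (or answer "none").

none

Distances from 27.9365°N, 78.4312°E:
A: √((0.0541·111.32)² + (-0.0665·98.36)²) = √(36.269446 + 42.783896) = 8.8912 km
B: √((0.0397·111.32)² + (0.0253·98.36)²) = √(19.531132 + 6.192672) = 5.0719 km
C: √((-0.0733·111.32)² + (-0.0509·98.36)²) = √(66.581618 + 25.065283) = 9.5732 km
D: √((0.0098·111.32)² + (-0.0415·98.36)²) = √(1.190141 + 16.662234) = 4.2252 km
E: √((-0.0577·111.32)² + (0.0585·98.36)²) = √(41.257036 + 33.109206) = 8.6236 km
F: √((0.0299·111.32)² + (0.0109·98.36)²) = √(11.078699 + 1.149450) = 3.4969 km
G: √((0.0254·111.32)² + (-0.0768·98.36)²) = √(7.994915 + 57.063641) = 8.0659 km
H: √((0.0476·111.32)² + (0.0096·98.36)²) = √(28.077621 + 0.891619) = 5.3823 km
Threshold 2.1 km: none within range.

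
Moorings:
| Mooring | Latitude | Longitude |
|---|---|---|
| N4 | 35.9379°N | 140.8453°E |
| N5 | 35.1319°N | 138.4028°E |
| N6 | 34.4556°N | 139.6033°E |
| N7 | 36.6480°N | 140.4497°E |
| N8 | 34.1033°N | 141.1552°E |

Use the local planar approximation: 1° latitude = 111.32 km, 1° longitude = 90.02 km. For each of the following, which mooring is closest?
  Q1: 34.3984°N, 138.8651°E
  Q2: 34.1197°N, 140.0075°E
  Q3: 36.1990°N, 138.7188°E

Q1→N6; Q2→N6; Q3→N5

Q1 at 34.3984°N, 138.8651°E:
  N4: 247.2770 km
  N5: 91.6469 km
  N6: 66.7571 km
  N7: 288.2026 km
  N8: 208.7557 km
  → nearest: N6 (66.7571 km)
Q2 at 34.1197°N, 140.0075°E:
  N4: 215.9967 km
  N5: 183.2038 km
  N6: 52.1741 km
  N7: 284.2515 km
  N8: 103.3321 km
  → nearest: N6 (52.1741 km)
Q3 at 36.1990°N, 138.7188°E:
  N4: 193.6216 km
  N5: 122.1481 km
  N6: 209.7737 km
  N7: 163.6361 km
  N8: 320.2017 km
  → nearest: N5 (122.1481 km)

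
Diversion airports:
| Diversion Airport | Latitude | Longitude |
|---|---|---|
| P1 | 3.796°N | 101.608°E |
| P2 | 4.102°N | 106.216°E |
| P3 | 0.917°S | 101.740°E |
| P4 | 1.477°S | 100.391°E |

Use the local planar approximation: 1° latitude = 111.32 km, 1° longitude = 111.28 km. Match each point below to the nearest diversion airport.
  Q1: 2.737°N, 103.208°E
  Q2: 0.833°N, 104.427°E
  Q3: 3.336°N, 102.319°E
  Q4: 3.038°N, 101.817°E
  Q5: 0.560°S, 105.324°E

Q1 at 2.737°N, 103.208°E:
  P1: √((1.059·111.32)² + (-1.600·111.28)²) = √(13897.55225 + 31701.09030) = 213.538 km
  P2: √((1.365·111.32)² + (3.008·111.28)²) = √(23089.34952 + 112044.33357) = 367.605 km
  P3: √((-3.654·111.32)² + (-1.468·111.28)²) = √(165456.36596 + 26686.17595) = 438.341 km
  P4: √((-4.214·111.32)² + (-2.817·111.28)²) = √(220057.13674 + 98267.05211) = 564.202 km
  → nearest: P1 (213.538 km)
Q2 at 0.833°N, 104.427°E:
  P1: √((2.963·111.32)² + (-2.819·111.28)²) = √(108795.19083 + 98406.63597) = 455.194 km
  P2: √((3.269·111.32)² + (1.789·111.28)²) = √(132426.90725 + 39632.81455) = 414.801 km
  P3: √((-1.750·111.32)² + (-2.687·111.28)²) = √(37950.93610 + 89406.59737) = 356.872 km
  P4: √((-2.310·111.32)² + (-4.036·111.28)²) = √(66125.71106 + 201714.23574) = 517.533 km
  → nearest: P3 (356.872 km)
Q3 at 3.336°N, 102.319°E:
  P1: √((0.460·111.32)² + (-0.711·111.28)²) = √(2622.17733 + 6259.98706) = 94.245 km
  P2: √((0.766·111.32)² + (3.897·111.28)²) = √(7271.16391 + 188059.39973) = 441.962 km
  P3: √((-4.253·111.32)² + (-0.579·111.28)²) = √(224149.18326 + 4151.36922) = 477.808 km
  P4: √((-4.813·111.32)² + (-1.928·111.28)²) = √(287063.59454 + 46030.77565) = 577.143 km
  → nearest: P1 (94.245 km)
Q4 at 3.038°N, 101.817°E:
  P1: √((0.758·111.32)² + (-0.209·111.28)²) = √(7120.07891 + 540.91224) = 87.527 km
  P2: √((1.064·111.32)² + (4.399·111.28)²) = √(14029.09484 + 239630.53531) = 503.646 km
  P3: √((-3.955·111.32)² + (-0.077·111.28)²) = √(193838.20122 + 73.42022) = 440.354 km
  P4: √((-4.515·111.32)² + (-1.426·111.28)²) = √(252616.61106 + 25181.01809) = 527.065 km
  → nearest: P1 (87.527 km)
Q5 at 0.560°S, 105.324°E:
  P1: √((4.356·111.32)² + (-3.716·111.28)²) = √(235137.63051 + 170995.87923) = 637.286 km
  P2: √((4.662·111.32)² + (0.892·111.28)²) = √(269333.84660 + 9852.89700) = 528.381 km
  P3: √((-0.357·111.32)² + (-3.584·111.28)²) = √(1579.36616 + 159063.39071) = 400.803 km
  P4: √((-0.917·111.32)² + (-4.933·111.28)²) = √(10420.41623 + 301339.77863) = 558.355 km
  → nearest: P3 (400.803 km)

Q1→P1; Q2→P3; Q3→P1; Q4→P1; Q5→P3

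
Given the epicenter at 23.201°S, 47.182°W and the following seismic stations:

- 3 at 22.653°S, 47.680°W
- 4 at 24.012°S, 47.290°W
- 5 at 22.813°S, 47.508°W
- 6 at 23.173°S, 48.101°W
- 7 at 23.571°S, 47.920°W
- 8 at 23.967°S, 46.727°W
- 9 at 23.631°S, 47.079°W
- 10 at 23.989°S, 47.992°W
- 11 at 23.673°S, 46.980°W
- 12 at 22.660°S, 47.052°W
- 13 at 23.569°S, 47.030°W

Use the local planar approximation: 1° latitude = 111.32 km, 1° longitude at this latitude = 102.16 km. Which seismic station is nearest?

Distances from 23.201°S, 47.182°W:
3: 79.434 km
4: 90.952 km
5: 54.541 km
6: 93.937 km
7: 85.911 km
8: 97.118 km
9: 49.011 km
10: 120.592 km
11: 56.450 km
12: 61.671 km
13: 43.810 km
Minimum: 13 at 43.810 km.

13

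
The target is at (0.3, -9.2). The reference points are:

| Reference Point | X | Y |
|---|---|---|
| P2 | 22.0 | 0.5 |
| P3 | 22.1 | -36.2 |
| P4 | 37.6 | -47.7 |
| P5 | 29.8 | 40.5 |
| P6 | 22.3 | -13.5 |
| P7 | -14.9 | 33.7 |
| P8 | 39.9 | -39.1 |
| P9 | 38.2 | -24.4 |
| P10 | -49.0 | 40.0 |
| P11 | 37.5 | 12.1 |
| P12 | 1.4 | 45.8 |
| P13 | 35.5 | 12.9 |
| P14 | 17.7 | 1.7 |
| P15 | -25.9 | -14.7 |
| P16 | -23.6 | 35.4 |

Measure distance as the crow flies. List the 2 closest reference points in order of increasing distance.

P14, P6

Distances from (0.3, -9.2):
P2: √((21.7)² + (9.7)²) = √(470.890 + 94.090) = 23.8
P3: √((21.8)² + (-27.0)²) = √(475.240 + 729.000) = 34.7
P4: √((37.3)² + (-38.5)²) = √(1391.290 + 1482.250) = 53.6
P5: √((29.5)² + (49.7)²) = √(870.250 + 2470.090) = 57.8
P6: √((22.0)² + (-4.3)²) = √(484.000 + 18.490) = 22.4
P7: √((-15.2)² + (42.9)²) = √(231.040 + 1840.410) = 45.5
P8: √((39.6)² + (-29.9)²) = √(1568.160 + 894.010) = 49.6
P9: √((37.9)² + (-15.2)²) = √(1436.410 + 231.040) = 40.8
P10: √((-49.3)² + (49.2)²) = √(2430.490 + 2420.640) = 69.7
P11: √((37.2)² + (21.3)²) = √(1383.840 + 453.690) = 42.9
P12: √((1.1)² + (55.0)²) = √(1.210 + 3025.000) = 55.0
P13: √((35.2)² + (22.1)²) = √(1239.040 + 488.410) = 41.6
P14: √((17.4)² + (10.9)²) = √(302.760 + 118.810) = 20.5
P15: √((-26.2)² + (-5.5)²) = √(686.440 + 30.250) = 26.8
P16: √((-23.9)² + (44.6)²) = √(571.210 + 1989.160) = 50.6
Sorted: P14 (20.5) < P6 (22.4) < P2 (23.8) < P15 (26.8) < …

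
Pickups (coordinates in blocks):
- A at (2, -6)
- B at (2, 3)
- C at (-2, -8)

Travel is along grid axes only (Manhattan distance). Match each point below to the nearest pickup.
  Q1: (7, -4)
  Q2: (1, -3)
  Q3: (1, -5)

Q1 at (7, -4):
  A: |-5| + |-2| = 5 + 2 = 7 blocks
  B: |-5| + |7| = 5 + 7 = 12 blocks
  C: |-9| + |-4| = 9 + 4 = 13 blocks
  → nearest: A (7 blocks)
Q2 at (1, -3):
  A: |1| + |-3| = 1 + 3 = 4 blocks
  B: |1| + |6| = 1 + 6 = 7 blocks
  C: |-3| + |-5| = 3 + 5 = 8 blocks
  → nearest: A (4 blocks)
Q3 at (1, -5):
  A: |1| + |-1| = 1 + 1 = 2 blocks
  B: |1| + |8| = 1 + 8 = 9 blocks
  C: |-3| + |-3| = 3 + 3 = 6 blocks
  → nearest: A (2 blocks)

Q1→A; Q2→A; Q3→A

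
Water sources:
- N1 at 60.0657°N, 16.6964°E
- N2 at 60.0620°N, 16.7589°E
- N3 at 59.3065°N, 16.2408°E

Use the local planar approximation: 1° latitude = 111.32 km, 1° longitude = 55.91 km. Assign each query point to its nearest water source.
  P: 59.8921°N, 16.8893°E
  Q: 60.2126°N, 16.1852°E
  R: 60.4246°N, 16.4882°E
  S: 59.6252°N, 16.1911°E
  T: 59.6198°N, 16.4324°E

P at 59.8921°N, 16.8893°E:
  N1: √((0.1736·111.32)² + (-0.1929·55.91)²) = √(373.461500 + 116.317066) = 22.1309 km
  N2: √((0.1699·111.32)² + (-0.1304·55.91)²) = √(357.711706 + 53.153782) = 20.2698 km
  N3: √((-0.5856·111.32)² + (-0.6485·55.91)²) = √(4249.604678 + 1314.616096) = 74.5937 km
  → nearest: N2 (20.2698 km)
Q at 60.2126°N, 16.1852°E:
  N1: √((-0.1469·111.32)² + (0.5112·55.91)²) = √(267.417600 + 816.884536) = 32.9287 km
  N2: √((-0.1506·111.32)² + (0.5737·55.91)²) = √(281.058251 + 1028.841998) = 36.1925 km
  N3: √((-0.9061·111.32)² + (0.0556·55.91)²) = √(10174.162179 + 9.663369) = 100.9149 km
  → nearest: N1 (32.9287 km)
R at 60.4246°N, 16.4882°E:
  N1: √((-0.3589·111.32)² + (0.2082·55.91)²) = √(1596.222073 + 135.500356) = 41.6140 km
  N2: √((-0.3626·111.32)² + (0.2707·55.91)²) = √(1629.303516 + 229.063291) = 43.1088 km
  N3: √((-1.1181·111.32)² + (-0.2474·55.91)²) = √(15492.007204 + 191.327931) = 125.2331 km
  → nearest: N1 (41.6140 km)
S at 59.6252°N, 16.1911°E:
  N1: √((0.4405·111.32)² + (0.5053·55.91)²) = √(2404.574409 + 798.137251) = 56.5925 km
  N2: √((0.4368·111.32)² + (0.5678·55.91)²) = √(2364.349391 + 1007.789342) = 58.0701 km
  N3: √((-0.3187·111.32)² + (0.0497·55.91)²) = √(1258.666062 + 7.721324) = 35.5863 km
  → nearest: N3 (35.5863 km)
T at 59.6198°N, 16.4324°E:
  N1: √((0.4459·111.32)² + (0.2640·55.91)²) = √(2463.890142 + 217.864685) = 51.7857 km
  N2: √((0.4422·111.32)² + (0.3265·55.91)²) = √(2423.169934 + 333.230969) = 52.5014 km
  N3: √((-0.3133·111.32)² + (-0.1916·55.91)²) = √(1216.374158 + 114.754571) = 36.4846 km
  → nearest: N3 (36.4846 km)

P→N2; Q→N1; R→N1; S→N3; T→N3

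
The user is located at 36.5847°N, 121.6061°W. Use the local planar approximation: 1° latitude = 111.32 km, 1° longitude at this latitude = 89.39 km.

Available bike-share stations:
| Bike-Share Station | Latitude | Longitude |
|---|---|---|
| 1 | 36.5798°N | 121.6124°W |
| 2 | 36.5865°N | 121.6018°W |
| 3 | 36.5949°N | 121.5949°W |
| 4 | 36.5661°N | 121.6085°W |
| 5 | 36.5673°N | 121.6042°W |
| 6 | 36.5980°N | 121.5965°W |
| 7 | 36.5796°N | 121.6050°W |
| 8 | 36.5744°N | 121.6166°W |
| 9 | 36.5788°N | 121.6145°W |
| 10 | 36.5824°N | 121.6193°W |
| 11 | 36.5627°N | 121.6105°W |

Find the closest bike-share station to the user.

Distances from 36.5847°N, 121.6061°W:
1: 0.7840 km
2: 0.4335 km
3: 1.5138 km
4: 2.0816 km
5: 1.9444 km
6: 1.7113 km
7: 0.5762 km
8: 1.4818 km
9: 0.9976 km
10: 1.2074 km
11: 2.4804 km
Minimum: 2 at 0.4335 km.

2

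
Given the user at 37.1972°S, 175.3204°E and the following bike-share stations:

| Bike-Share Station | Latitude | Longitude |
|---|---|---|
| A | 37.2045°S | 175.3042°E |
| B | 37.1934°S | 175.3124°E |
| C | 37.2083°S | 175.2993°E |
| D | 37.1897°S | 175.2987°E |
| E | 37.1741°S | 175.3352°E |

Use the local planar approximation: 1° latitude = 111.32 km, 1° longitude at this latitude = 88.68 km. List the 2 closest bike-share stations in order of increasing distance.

B, A

Distances from 37.1972°S, 175.3204°E:
A: √((-0.0073·111.32)² + (-0.0162·88.68)²) = √(0.660377 + 2.063866) = 1.6505 km
B: √((0.0038·111.32)² + (-0.0080·88.68)²) = √(0.178943 + 0.503305) = 0.8260 km
C: √((-0.0111·111.32)² + (-0.0211·88.68)²) = √(1.526836 + 3.501195) = 2.2423 km
D: √((0.0075·111.32)² + (-0.0217·88.68)²) = √(0.697058 + 3.703146) = 2.0977 km
E: √((0.0231·111.32)² + (0.0148·88.68)²) = √(6.612571 + 1.722562) = 2.8871 km
Sorted: B (0.8260 km) < A (1.6505 km) < D (2.0977 km) < C (2.2423 km) < …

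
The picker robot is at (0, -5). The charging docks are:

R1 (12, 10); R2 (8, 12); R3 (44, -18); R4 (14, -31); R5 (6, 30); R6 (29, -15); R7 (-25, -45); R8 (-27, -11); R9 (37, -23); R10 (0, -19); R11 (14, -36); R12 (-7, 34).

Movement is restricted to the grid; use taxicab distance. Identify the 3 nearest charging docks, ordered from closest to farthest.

R10, R2, R1

Distances from (0, -5):
R1: 27
R2: 25
R3: 57
R4: 40
R5: 41
R6: 39
R7: 65
R8: 33
R9: 55
R10: 14
R11: 45
R12: 46
Sorted: R10 (14) < R2 (25) < R1 (27) < R8 (33) < R6 (39) < …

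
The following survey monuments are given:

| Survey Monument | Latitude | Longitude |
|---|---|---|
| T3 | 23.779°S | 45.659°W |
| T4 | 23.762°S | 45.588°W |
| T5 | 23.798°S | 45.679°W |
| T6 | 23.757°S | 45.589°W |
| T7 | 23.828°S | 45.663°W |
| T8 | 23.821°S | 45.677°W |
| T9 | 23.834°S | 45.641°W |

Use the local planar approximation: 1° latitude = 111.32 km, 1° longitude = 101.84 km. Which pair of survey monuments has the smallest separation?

Pairwise distances:
T3–T4: √((0.017·111.32)² + (0.071·101.84)²) = √(3.58133 + 52.28215) = 7.474 km
T3–T5: √((-0.019·111.32)² + (-0.020·101.84)²) = √(4.47356 + 4.14855) = 2.936 km
T3–T6: √((0.022·111.32)² + (0.070·101.84)²) = √(5.99780 + 50.81979) = 7.538 km
T3–T7: √((-0.049·111.32)² + (-0.004·101.84)²) = √(29.75353 + 0.16594) = 5.470 km
T3–T8: √((-0.042·111.32)² + (-0.018·101.84)²) = √(21.85974 + 3.36033) = 5.022 km
T3–T9: √((-0.055·111.32)² + (0.018·101.84)²) = √(37.48623 + 3.36033) = 6.391 km
T4–T5: √((-0.036·111.32)² + (-0.091·101.84)²) = √(16.06022 + 85.88544) = 10.097 km
T4–T6: √((0.005·111.32)² + (-0.001·101.84)²) = √(0.30980 + 0.01037) = 0.566 km
T4–T7: √((-0.066·111.32)² + (-0.075·101.84)²) = √(53.98017 + 58.33904) = 10.598 km
T4–T8: √((-0.059·111.32)² + (-0.089·101.84)²) = √(43.13705 + 82.15175) = 11.193 km
T4–T9: √((-0.072·111.32)² + (-0.053·101.84)²) = √(64.24087 + 29.13322) = 9.663 km
T5–T6: √((0.041·111.32)² + (0.090·101.84)²) = √(20.83119 + 84.00822) = 10.239 km
T5–T7: √((-0.030·111.32)² + (0.016·101.84)²) = √(11.15293 + 2.65507) = 3.716 km
T5–T8: √((-0.023·111.32)² + (0.002·101.84)²) = √(6.55544 + 0.04149) = 2.568 km
T5–T9: √((-0.036·111.32)² + (0.038·101.84)²) = √(16.06022 + 14.97628) = 5.571 km
T6–T7: √((-0.071·111.32)² + (-0.074·101.84)²) = √(62.46879 + 56.79371) = 10.921 km
T6–T8: √((-0.064·111.32)² + (-0.088·101.84)²) = √(50.75822 + 80.31601) = 11.449 km
T6–T9: √((-0.077·111.32)² + (-0.052·101.84)²) = √(73.47301 + 28.04423) = 10.076 km
T7–T8: √((0.007·111.32)² + (-0.014·101.84)²) = √(0.60721 + 2.03279) = 1.625 km
T7–T9: √((-0.006·111.32)² + (0.022·101.84)²) = √(0.44612 + 5.01975) = 2.338 km
T8–T9: √((-0.013·111.32)² + (0.036·101.84)²) = √(2.09427 + 13.44132) = 3.942 km
Closest pair: T4–T6 at 0.566 km.

T4 and T6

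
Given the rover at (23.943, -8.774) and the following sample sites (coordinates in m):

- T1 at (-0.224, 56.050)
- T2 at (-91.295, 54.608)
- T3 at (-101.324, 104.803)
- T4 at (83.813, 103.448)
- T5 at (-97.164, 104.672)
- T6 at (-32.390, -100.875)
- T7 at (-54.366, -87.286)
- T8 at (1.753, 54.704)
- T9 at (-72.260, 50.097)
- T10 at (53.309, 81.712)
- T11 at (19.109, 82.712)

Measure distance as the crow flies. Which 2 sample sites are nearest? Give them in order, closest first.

Distances from (23.943, -8.774):
T1: √((-24.167)² + (64.824)²) = √(584.04389 + 4202.15098) = 69.182 m
T2: √((-115.238)² + (63.382)²) = √(13279.79664 + 4017.27792) = 131.518 m
T3: √((-125.267)² + (113.577)²) = √(15691.82129 + 12899.73493) = 169.090 m
T4: √((59.870)² + (112.222)²) = √(3584.41690 + 12593.77728) = 127.194 m
T5: √((-121.107)² + (113.446)²) = √(14666.90545 + 12869.99492) = 165.942 m
T6: √((-56.333)² + (-92.101)²) = √(3173.40689 + 8482.59420) = 107.963 m
T7: √((-78.309)² + (-78.512)²) = √(6132.29948 + 6164.13414) = 110.889 m
T8: √((-22.190)² + (63.478)²) = √(492.39610 + 4029.45648) = 67.245 m
T9: √((-96.203)² + (58.871)²) = √(9255.01721 + 3465.79464) = 112.787 m
T10: √((29.366)² + (90.486)²) = √(862.36196 + 8187.71620) = 95.132 m
T11: √((-4.834)² + (91.486)²) = √(23.36756 + 8369.68820) = 91.614 m
Sorted: T8 (67.245 m) < T1 (69.182 m) < T11 (91.614 m) < T10 (95.132 m) < …

T8, T1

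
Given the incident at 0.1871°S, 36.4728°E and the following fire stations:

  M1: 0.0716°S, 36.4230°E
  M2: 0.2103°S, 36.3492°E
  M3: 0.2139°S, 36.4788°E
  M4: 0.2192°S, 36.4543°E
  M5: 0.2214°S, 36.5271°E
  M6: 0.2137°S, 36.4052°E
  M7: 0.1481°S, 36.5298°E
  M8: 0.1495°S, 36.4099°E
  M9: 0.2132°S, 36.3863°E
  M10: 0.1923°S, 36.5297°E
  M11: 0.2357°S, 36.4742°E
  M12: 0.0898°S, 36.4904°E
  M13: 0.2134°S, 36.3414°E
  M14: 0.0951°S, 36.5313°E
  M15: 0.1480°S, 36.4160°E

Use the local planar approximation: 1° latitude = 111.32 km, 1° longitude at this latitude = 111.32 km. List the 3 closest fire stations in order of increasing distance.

M3, M4, M11

Distances from 0.1871°S, 36.4728°E:
M1: √((0.1155·111.32)² + (-0.0498·111.32)²) = √(165.314278 + 30.733009) = 14.0017 km
M2: √((-0.0232·111.32)² + (-0.1236·111.32)²) = √(6.669947 + 189.314264) = 13.9994 km
M3: √((-0.0268·111.32)² + (0.0060·111.32)²) = √(8.900532 + 0.446117) = 3.0572 km
M4: √((-0.0321·111.32)² + (-0.0185·111.32)²) = √(12.768987 + 4.241211) = 4.1243 km
M5: √((-0.0343·111.32)² + (0.0543·111.32)²) = √(14.579232 + 36.538108) = 7.1496 km
M6: √((-0.0266·111.32)² + (-0.0676·111.32)²) = √(8.768184 + 56.629117) = 8.0869 km
M7: √((0.0390·111.32)² + (0.0570·111.32)²) = √(18.848449 + 40.262071) = 7.6883 km
M8: √((0.0376·111.32)² + (-0.0629·111.32)²) = √(17.519515 + 49.028396) = 8.1577 km
M9: √((-0.0261·111.32)² + (-0.0865·111.32)²) = √(8.441651 + 92.721107) = 10.0580 km
M10: √((-0.0052·111.32)² + (0.0569·111.32)²) = √(0.335084 + 40.120924) = 6.3605 km
M11: √((-0.0486·111.32)² + (0.0014·111.32)²) = √(29.269745 + 0.024289) = 5.4124 km
M12: √((0.0973·111.32)² + (0.0176·111.32)²) = √(117.320006 + 3.838590) = 11.0072 km
M13: √((-0.0263·111.32)² + (-0.1314·111.32)²) = √(8.571521 + 213.962235) = 14.9176 km
M14: √((0.0920·111.32)² + (0.0585·111.32)²) = √(104.887093 + 42.409009) = 12.1366 km
M15: √((0.0391·111.32)² + (-0.0568·111.32)²) = √(18.945231 + 39.980025) = 7.6763 km
Sorted: M3 (3.0572 km) < M4 (4.1243 km) < M11 (5.4124 km) < M10 (6.3605 km) < M5 (7.1496 km) < …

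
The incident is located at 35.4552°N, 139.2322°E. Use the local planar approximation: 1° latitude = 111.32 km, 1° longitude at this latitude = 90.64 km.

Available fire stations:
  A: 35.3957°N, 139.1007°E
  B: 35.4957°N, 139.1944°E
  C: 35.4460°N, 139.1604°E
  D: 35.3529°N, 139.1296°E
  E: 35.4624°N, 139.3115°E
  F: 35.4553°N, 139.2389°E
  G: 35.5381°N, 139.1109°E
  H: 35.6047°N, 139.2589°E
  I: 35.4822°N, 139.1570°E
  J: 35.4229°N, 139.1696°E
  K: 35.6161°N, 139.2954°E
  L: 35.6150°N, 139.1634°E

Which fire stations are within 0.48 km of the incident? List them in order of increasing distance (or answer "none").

none

Distances from 35.4552°N, 139.2322°E:
A: 13.6359 km
B: 5.6626 km
C: 6.5880 km
D: 14.7028 km
E: 7.2323 km
F: 0.6074 km
G: 14.3543 km
H: 16.8174 km
I: 7.4494 km
J: 6.7174 km
K: 18.8051 km
L: 18.8503 km
Threshold 0.48 km: none within range.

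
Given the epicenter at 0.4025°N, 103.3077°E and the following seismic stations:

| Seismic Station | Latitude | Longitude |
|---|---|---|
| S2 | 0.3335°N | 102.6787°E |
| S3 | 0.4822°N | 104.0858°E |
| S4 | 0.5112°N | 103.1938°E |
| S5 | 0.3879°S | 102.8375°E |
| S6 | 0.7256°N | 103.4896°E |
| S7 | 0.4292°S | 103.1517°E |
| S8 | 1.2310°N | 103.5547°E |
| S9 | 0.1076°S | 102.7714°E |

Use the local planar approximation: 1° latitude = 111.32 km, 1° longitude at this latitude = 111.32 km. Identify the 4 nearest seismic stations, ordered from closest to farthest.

S4, S6, S2, S9

Distances from 0.4025°N, 103.3077°E:
S2: √((-0.0690·111.32)² + (-0.6290·111.32)²) = √(58.998990 + 4902.839611) = 70.4403 km
S3: √((0.0797·111.32)² + (0.7781·111.32)²) = √(78.716004 + 7502.693862) = 87.0713 km
S4: √((0.1087·111.32)² + (-0.1139·111.32)²) = √(146.421713 + 160.765866) = 17.5268 km
S5: √((-0.7904·111.32)² + (-0.4702·111.32)²) = √(7741.769889 + 2739.754475) = 102.3793 km
S6: √((0.3231·111.32)² + (0.1819·111.32)²) = √(1293.660481 + 410.026375) = 41.2757 km
S7: √((-0.8317·111.32)² + (-0.1560·111.32)²) = √(8571.953339 + 301.575177) = 94.1994 km
S8: √((0.8285·111.32)² + (0.2470·111.32)²) = √(8506.118347 + 756.032216) = 96.2401 km
S9: √((-0.5101·111.32)² + (-0.5363·111.32)²) = √(3224.460361 + 3564.199371) = 82.3933 km
Sorted: S4 (17.5268 km) < S6 (41.2757 km) < S2 (70.4403 km) < S9 (82.3933 km) < S3 (87.0713 km) < S7 (94.1994 km) < …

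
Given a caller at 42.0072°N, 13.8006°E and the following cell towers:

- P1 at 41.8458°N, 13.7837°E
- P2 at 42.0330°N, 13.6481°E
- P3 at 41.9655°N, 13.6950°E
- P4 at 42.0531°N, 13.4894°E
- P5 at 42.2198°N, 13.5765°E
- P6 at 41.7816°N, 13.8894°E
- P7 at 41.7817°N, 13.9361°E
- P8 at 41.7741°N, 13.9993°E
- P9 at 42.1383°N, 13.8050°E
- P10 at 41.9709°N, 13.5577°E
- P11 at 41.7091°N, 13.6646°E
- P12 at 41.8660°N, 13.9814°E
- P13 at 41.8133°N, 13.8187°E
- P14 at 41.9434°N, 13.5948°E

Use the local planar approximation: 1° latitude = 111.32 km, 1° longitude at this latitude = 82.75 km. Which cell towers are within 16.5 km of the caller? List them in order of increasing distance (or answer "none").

Distances from 42.0072°N, 13.8006°E:
P1: 18.0214 km
P2: 12.9421 km
P3: 9.8949 km
P4: 26.2538 km
P5: 30.0666 km
P6: 26.1667 km
P7: 27.4930 km
P8: 30.7195 km
P9: 14.5986 km
P10: 20.5021 km
P11: 35.0409 km
P12: 21.7003 km
P13: 21.6369 km
P14: 18.4516 km
Threshold 16.5 km: P3 (9.8949 km), P2 (12.9421 km), P9 (14.5986 km) are within range.

P3, P2, P9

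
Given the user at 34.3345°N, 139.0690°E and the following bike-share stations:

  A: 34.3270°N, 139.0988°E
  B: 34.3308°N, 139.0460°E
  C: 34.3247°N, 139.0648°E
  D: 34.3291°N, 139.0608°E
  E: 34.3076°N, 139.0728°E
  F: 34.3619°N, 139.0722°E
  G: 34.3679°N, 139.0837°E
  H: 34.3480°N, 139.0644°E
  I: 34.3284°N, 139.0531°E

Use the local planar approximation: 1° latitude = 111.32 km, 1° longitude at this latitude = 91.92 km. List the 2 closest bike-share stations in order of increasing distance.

D, C

Distances from 34.3345°N, 139.0690°E:
A: 2.8636 km
B: 2.1539 km
C: 1.1572 km
D: 0.9641 km
E: 3.0148 km
F: 3.0643 km
G: 3.9560 km
H: 1.5612 km
I: 1.6116 km
Sorted: D (0.9641 km) < C (1.1572 km) < H (1.5612 km) < I (1.6116 km) < …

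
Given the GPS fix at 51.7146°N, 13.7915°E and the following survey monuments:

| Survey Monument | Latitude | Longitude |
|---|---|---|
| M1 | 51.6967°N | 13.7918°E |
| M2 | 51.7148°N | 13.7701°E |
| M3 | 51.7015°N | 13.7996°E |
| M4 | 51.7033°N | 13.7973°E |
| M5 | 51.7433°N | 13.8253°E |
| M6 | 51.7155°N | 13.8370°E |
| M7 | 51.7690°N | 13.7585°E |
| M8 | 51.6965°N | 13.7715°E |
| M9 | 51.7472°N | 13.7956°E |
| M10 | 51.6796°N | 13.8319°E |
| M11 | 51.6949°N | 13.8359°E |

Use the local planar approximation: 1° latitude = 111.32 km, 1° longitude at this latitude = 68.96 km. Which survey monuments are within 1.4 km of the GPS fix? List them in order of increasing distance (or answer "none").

Distances from 51.7146°N, 13.7915°E:
M1: √((-0.0179·111.32)² + (0.0003·68.96)²) = √(3.970566 + 0.000428) = 1.9927 km
M2: √((0.0002·111.32)² + (-0.0214·68.96)²) = √(0.000496 + 2.177820) = 1.4759 km
M3: √((-0.0131·111.32)² + (0.0081·68.96)²) = √(2.126616 + 0.312007) = 1.5616 km
M4: √((-0.0113·111.32)² + (0.0058·68.96)²) = √(1.582353 + 0.159974) = 1.3200 km
M5: √((0.0287·111.32)² + (0.0338·68.96)²) = √(10.207284 + 5.432852) = 3.9548 km
M6: √((0.0009·111.32)² + (0.0455·68.96)²) = √(0.010038 + 9.845036) = 3.1393 km
M7: √((0.0544·111.32)² + (-0.0330·68.96)²) = √(36.672811 + 5.178719) = 6.4693 km
M8: √((-0.0181·111.32)² + (-0.0200·68.96)²) = √(4.059790 + 1.902193) = 2.4417 km
M9: √((0.0326·111.32)² + (0.0041·68.96)²) = √(13.169873 + 0.079940) = 3.6400 km
M10: √((-0.0350·111.32)² + (0.0404·68.96)²) = √(15.180374 + 7.761707) = 4.7898 km
M11: √((-0.0197·111.32)² + (0.0444·68.96)²) = √(4.809267 + 9.374766) = 3.7662 km
Threshold 1.4 km: M4 (1.3200 km) is within range.

M4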